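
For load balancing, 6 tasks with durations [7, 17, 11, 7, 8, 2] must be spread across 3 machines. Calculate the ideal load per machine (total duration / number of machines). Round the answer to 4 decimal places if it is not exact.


Total processing time = 7 + 17 + 11 + 7 + 8 + 2 = 52
Number of machines = 3
Ideal balanced load = 52 / 3 = 17.3333

17.3333


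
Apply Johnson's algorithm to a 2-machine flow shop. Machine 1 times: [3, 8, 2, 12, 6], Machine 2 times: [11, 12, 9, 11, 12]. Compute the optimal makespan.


Apply Johnson's rule:
  Group 1 (a <= b): [(3, 2, 9), (1, 3, 11), (5, 6, 12), (2, 8, 12)]
  Group 2 (a > b): [(4, 12, 11)]
Optimal job order: [3, 1, 5, 2, 4]
Schedule:
  Job 3: M1 done at 2, M2 done at 11
  Job 1: M1 done at 5, M2 done at 22
  Job 5: M1 done at 11, M2 done at 34
  Job 2: M1 done at 19, M2 done at 46
  Job 4: M1 done at 31, M2 done at 57
Makespan = 57

57


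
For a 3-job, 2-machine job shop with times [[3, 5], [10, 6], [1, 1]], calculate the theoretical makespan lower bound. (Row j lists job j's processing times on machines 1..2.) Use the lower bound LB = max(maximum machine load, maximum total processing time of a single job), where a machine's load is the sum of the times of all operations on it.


Machine loads:
  Machine 1: 3 + 10 + 1 = 14
  Machine 2: 5 + 6 + 1 = 12
Max machine load = 14
Job totals:
  Job 1: 8
  Job 2: 16
  Job 3: 2
Max job total = 16
Lower bound = max(14, 16) = 16

16


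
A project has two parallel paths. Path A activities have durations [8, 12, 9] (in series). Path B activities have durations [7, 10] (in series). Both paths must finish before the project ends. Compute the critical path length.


Path A total = 8 + 12 + 9 = 29
Path B total = 7 + 10 = 17
Critical path = longest path = max(29, 17) = 29

29


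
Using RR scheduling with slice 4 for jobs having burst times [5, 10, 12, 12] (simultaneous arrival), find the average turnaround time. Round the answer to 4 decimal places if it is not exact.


Time quantum = 4
Execution trace:
  J1 runs 4 units, time = 4
  J2 runs 4 units, time = 8
  J3 runs 4 units, time = 12
  J4 runs 4 units, time = 16
  J1 runs 1 units, time = 17
  J2 runs 4 units, time = 21
  J3 runs 4 units, time = 25
  J4 runs 4 units, time = 29
  J2 runs 2 units, time = 31
  J3 runs 4 units, time = 35
  J4 runs 4 units, time = 39
Finish times: [17, 31, 35, 39]
Average turnaround = 122/4 = 30.5

30.5


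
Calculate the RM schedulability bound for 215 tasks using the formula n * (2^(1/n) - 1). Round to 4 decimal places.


Compute 2^(1/215) = 1.0032291429
Subtract 1: 1.0032291429 - 1 = 0.0032291429
Multiply by n: 215 * 0.0032291429 = 0.6942657235
Round to 4 dp: 0.6943

0.6943


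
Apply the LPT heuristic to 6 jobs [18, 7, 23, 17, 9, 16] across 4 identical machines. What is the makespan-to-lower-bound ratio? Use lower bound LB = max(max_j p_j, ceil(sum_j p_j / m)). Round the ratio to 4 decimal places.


LPT order: [23, 18, 17, 16, 9, 7]
Machine loads after assignment: [23, 18, 24, 25]
LPT makespan = 25
Lower bound = max(max_job, ceil(total/4)) = max(23, 23) = 23
Ratio = 25 / 23 = 1.087

1.087


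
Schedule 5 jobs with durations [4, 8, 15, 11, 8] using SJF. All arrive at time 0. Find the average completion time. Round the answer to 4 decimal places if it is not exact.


SJF order (ascending): [4, 8, 8, 11, 15]
Completion times:
  Job 1: burst=4, C=4
  Job 2: burst=8, C=12
  Job 3: burst=8, C=20
  Job 4: burst=11, C=31
  Job 5: burst=15, C=46
Average completion = 113/5 = 22.6

22.6


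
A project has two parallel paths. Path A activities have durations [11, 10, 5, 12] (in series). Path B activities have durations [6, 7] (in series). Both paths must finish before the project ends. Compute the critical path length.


Path A total = 11 + 10 + 5 + 12 = 38
Path B total = 6 + 7 = 13
Critical path = longest path = max(38, 13) = 38

38


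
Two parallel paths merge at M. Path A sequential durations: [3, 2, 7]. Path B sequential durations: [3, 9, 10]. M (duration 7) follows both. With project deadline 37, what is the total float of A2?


Forward pass: ES(A2) = sum of predecessors on chain A = 3
EF = ES + duration = 3 + 2 = 5
Backward pass: LF(M) = deadline = 37; LS(M) = 37 - 7 = 30
LF(A2) = LS(M) - sum(successors on chain A) = 30 - 7 = 23
LS = LF - duration = 23 - 2 = 21
Total float = LS - ES = 21 - 3 = 18

18


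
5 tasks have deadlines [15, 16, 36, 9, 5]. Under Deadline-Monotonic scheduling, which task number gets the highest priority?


Sort tasks by relative deadline (ascending):
  Task 5: deadline = 5
  Task 4: deadline = 9
  Task 1: deadline = 15
  Task 2: deadline = 16
  Task 3: deadline = 36
Priority order (highest first): [5, 4, 1, 2, 3]
Highest priority task = 5

5


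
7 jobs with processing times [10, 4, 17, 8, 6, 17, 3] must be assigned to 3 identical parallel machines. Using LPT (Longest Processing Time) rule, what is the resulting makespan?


Sort jobs in decreasing order (LPT): [17, 17, 10, 8, 6, 4, 3]
Assign each job to the least loaded machine:
  Machine 1: jobs [17, 6], load = 23
  Machine 2: jobs [17, 4], load = 21
  Machine 3: jobs [10, 8, 3], load = 21
Makespan = max load = 23

23


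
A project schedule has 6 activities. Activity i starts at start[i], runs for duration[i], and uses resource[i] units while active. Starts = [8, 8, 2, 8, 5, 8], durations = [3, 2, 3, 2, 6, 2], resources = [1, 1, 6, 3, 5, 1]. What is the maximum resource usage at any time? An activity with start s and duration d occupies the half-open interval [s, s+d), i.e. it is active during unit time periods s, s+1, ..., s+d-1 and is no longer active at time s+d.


Each activity i is active on [start_i, start_i + duration_i).
Compute total resource usage per time slot:
  t=0: active resources = [], total = 0
  t=1: active resources = [], total = 0
  t=2: active resources = [6], total = 6
  t=3: active resources = [6], total = 6
  t=4: active resources = [6], total = 6
  t=5: active resources = [5], total = 5
  t=6: active resources = [5], total = 5
  t=7: active resources = [5], total = 5
  t=8: active resources = [1, 1, 3, 5, 1], total = 11
  t=9: active resources = [1, 1, 3, 5, 1], total = 11
  t=10: active resources = [1, 5], total = 6
Peak resource demand = 11

11


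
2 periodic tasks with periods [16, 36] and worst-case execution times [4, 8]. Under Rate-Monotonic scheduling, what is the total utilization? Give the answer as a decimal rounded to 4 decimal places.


Compute individual utilizations (exact fractions):
  Task 1: C/T = 4/16 = 1/4 (approx. 0.25)
  Task 2: C/T = 8/36 = 2/9 (approx. 0.2222)
Total utilization U = 1/4 + 2/9 = 17/36
Rounded to 4 decimal places: U = 0.4722
RM (Liu & Layland) bound for 2 tasks = 0.828427; compare with U = 17/36 (approx. 0.472222)
U <= bound, so schedulable by RM sufficient condition.

0.4722


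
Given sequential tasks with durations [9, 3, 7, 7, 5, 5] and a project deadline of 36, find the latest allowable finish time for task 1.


LF(activity 1) = deadline - sum of successor durations
Successors: activities 2 through 6 with durations [3, 7, 7, 5, 5]
Sum of successor durations = 27
LF = 36 - 27 = 9

9


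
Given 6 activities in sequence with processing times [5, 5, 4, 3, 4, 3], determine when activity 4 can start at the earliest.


Activity 4 starts after activities 1 through 3 complete.
Predecessor durations: [5, 5, 4]
ES = 5 + 5 + 4 = 14

14


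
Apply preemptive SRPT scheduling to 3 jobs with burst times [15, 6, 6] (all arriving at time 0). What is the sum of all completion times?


Since all jobs arrive at t=0, SRPT equals SPT ordering.
SPT order: [6, 6, 15]
Completion times:
  Job 1: p=6, C=6
  Job 2: p=6, C=12
  Job 3: p=15, C=27
Total completion time = 6 + 12 + 27 = 45

45


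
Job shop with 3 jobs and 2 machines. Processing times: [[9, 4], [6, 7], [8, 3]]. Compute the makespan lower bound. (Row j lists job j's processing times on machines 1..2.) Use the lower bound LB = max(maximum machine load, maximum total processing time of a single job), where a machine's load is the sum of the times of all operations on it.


Machine loads:
  Machine 1: 9 + 6 + 8 = 23
  Machine 2: 4 + 7 + 3 = 14
Max machine load = 23
Job totals:
  Job 1: 13
  Job 2: 13
  Job 3: 11
Max job total = 13
Lower bound = max(23, 13) = 23

23


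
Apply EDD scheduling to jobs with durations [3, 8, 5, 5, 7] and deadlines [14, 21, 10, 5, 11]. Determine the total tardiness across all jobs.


Sort by due date (EDD order): [(5, 5), (5, 10), (7, 11), (3, 14), (8, 21)]
Compute completion times and tardiness:
  Job 1: p=5, d=5, C=5, tardiness=max(0,5-5)=0
  Job 2: p=5, d=10, C=10, tardiness=max(0,10-10)=0
  Job 3: p=7, d=11, C=17, tardiness=max(0,17-11)=6
  Job 4: p=3, d=14, C=20, tardiness=max(0,20-14)=6
  Job 5: p=8, d=21, C=28, tardiness=max(0,28-21)=7
Total tardiness = 19

19


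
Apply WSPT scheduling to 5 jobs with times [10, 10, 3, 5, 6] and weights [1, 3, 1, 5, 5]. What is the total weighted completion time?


Compute p/w ratios and sort ascending (WSPT): [(5, 5), (6, 5), (3, 1), (10, 3), (10, 1)]
Compute weighted completion times:
  Job (p=5,w=5): C=5, w*C=5*5=25
  Job (p=6,w=5): C=11, w*C=5*11=55
  Job (p=3,w=1): C=14, w*C=1*14=14
  Job (p=10,w=3): C=24, w*C=3*24=72
  Job (p=10,w=1): C=34, w*C=1*34=34
Total weighted completion time = 200

200


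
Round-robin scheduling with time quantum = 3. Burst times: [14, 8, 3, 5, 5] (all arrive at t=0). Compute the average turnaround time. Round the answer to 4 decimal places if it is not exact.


Time quantum = 3
Execution trace:
  J1 runs 3 units, time = 3
  J2 runs 3 units, time = 6
  J3 runs 3 units, time = 9
  J4 runs 3 units, time = 12
  J5 runs 3 units, time = 15
  J1 runs 3 units, time = 18
  J2 runs 3 units, time = 21
  J4 runs 2 units, time = 23
  J5 runs 2 units, time = 25
  J1 runs 3 units, time = 28
  J2 runs 2 units, time = 30
  J1 runs 3 units, time = 33
  J1 runs 2 units, time = 35
Finish times: [35, 30, 9, 23, 25]
Average turnaround = 122/5 = 24.4

24.4


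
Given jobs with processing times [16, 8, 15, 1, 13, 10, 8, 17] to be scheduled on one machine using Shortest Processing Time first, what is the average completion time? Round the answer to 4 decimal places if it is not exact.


Sort jobs by processing time (SPT order): [1, 8, 8, 10, 13, 15, 16, 17]
Compute completion times sequentially:
  Job 1: processing = 1, completes at 1
  Job 2: processing = 8, completes at 9
  Job 3: processing = 8, completes at 17
  Job 4: processing = 10, completes at 27
  Job 5: processing = 13, completes at 40
  Job 6: processing = 15, completes at 55
  Job 7: processing = 16, completes at 71
  Job 8: processing = 17, completes at 88
Sum of completion times = 308
Average completion time = 308/8 = 38.5

38.5


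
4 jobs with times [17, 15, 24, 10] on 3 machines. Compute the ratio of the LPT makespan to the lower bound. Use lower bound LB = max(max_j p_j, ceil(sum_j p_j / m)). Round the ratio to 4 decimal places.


LPT order: [24, 17, 15, 10]
Machine loads after assignment: [24, 17, 25]
LPT makespan = 25
Lower bound = max(max_job, ceil(total/3)) = max(24, 22) = 24
Ratio = 25 / 24 = 1.0417

1.0417


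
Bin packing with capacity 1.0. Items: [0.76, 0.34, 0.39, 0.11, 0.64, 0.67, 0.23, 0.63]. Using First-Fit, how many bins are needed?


Place items sequentially using First-Fit:
  Item 0.76 -> new Bin 1
  Item 0.34 -> new Bin 2
  Item 0.39 -> Bin 2 (now 0.73)
  Item 0.11 -> Bin 1 (now 0.87)
  Item 0.64 -> new Bin 3
  Item 0.67 -> new Bin 4
  Item 0.23 -> Bin 2 (now 0.96)
  Item 0.63 -> new Bin 5
Total bins used = 5

5


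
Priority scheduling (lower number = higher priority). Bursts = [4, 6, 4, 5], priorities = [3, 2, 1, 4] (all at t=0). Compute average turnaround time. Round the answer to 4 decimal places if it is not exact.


Sort by priority (ascending = highest first):
Order: [(1, 4), (2, 6), (3, 4), (4, 5)]
Completion times:
  Priority 1, burst=4, C=4
  Priority 2, burst=6, C=10
  Priority 3, burst=4, C=14
  Priority 4, burst=5, C=19
Average turnaround = 47/4 = 11.75

11.75


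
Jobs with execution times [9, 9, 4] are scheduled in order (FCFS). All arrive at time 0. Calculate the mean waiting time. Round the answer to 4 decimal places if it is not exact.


FCFS order (as given): [9, 9, 4]
Waiting times:
  Job 1: wait = 0
  Job 2: wait = 9
  Job 3: wait = 18
Sum of waiting times = 27
Average waiting time = 27/3 = 9.0

9.0


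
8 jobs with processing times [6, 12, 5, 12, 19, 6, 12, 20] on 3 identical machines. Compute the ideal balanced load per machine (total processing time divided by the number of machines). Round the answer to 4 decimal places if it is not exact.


Total processing time = 6 + 12 + 5 + 12 + 19 + 6 + 12 + 20 = 92
Number of machines = 3
Ideal balanced load = 92 / 3 = 30.6667

30.6667


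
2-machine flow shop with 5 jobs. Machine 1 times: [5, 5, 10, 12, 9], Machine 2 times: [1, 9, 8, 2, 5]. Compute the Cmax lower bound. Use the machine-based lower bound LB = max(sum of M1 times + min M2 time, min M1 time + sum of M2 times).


LB1 = sum(M1 times) + min(M2 times) = 41 + 1 = 42
LB2 = min(M1 times) + sum(M2 times) = 5 + 25 = 30
Lower bound = max(LB1, LB2) = max(42, 30) = 42

42


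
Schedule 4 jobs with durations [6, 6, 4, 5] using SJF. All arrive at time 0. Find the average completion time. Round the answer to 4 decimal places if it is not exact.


SJF order (ascending): [4, 5, 6, 6]
Completion times:
  Job 1: burst=4, C=4
  Job 2: burst=5, C=9
  Job 3: burst=6, C=15
  Job 4: burst=6, C=21
Average completion = 49/4 = 12.25

12.25


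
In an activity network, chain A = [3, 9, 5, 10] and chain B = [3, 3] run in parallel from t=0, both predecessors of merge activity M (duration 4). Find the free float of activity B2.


ES(B2) = sum of predecessors on chain B = 3
EF(B2) = ES + duration = 3 + 3 = 6
Successor of B2 is M. ES(M) = max(sum(A), sum(B)) = max(27, 6) = 27
Free float = ES(successor) - EF(current) = 27 - 6 = 21

21


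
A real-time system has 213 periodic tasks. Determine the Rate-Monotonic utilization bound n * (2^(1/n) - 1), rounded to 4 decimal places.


Compute 2^(1/213) = 1.0032595128
Subtract 1: 1.0032595128 - 1 = 0.0032595128
Multiply by n: 213 * 0.0032595128 = 0.6942762264
Round to 4 dp: 0.6943

0.6943


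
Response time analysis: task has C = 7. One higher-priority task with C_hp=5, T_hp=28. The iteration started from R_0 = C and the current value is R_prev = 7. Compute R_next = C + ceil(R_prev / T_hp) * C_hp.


R_next = C + ceil(R_prev / T_hp) * C_hp
ceil(7 / 28) = ceil(0.25) = 1
Interference = 1 * 5 = 5
R_next = 7 + 5 = 12

12


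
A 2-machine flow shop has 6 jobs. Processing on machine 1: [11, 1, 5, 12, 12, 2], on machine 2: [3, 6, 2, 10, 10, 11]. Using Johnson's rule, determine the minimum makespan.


Apply Johnson's rule:
  Group 1 (a <= b): [(2, 1, 6), (6, 2, 11)]
  Group 2 (a > b): [(4, 12, 10), (5, 12, 10), (1, 11, 3), (3, 5, 2)]
Optimal job order: [2, 6, 4, 5, 1, 3]
Schedule:
  Job 2: M1 done at 1, M2 done at 7
  Job 6: M1 done at 3, M2 done at 18
  Job 4: M1 done at 15, M2 done at 28
  Job 5: M1 done at 27, M2 done at 38
  Job 1: M1 done at 38, M2 done at 41
  Job 3: M1 done at 43, M2 done at 45
Makespan = 45

45


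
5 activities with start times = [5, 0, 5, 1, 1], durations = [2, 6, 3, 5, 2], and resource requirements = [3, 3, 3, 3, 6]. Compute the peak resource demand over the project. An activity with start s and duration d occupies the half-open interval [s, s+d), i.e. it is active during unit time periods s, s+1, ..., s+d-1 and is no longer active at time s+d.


Each activity i is active on [start_i, start_i + duration_i).
Compute total resource usage per time slot:
  t=0: active resources = [3], total = 3
  t=1: active resources = [3, 3, 6], total = 12
  t=2: active resources = [3, 3, 6], total = 12
  t=3: active resources = [3, 3], total = 6
  t=4: active resources = [3, 3], total = 6
  t=5: active resources = [3, 3, 3, 3], total = 12
  t=6: active resources = [3, 3], total = 6
  t=7: active resources = [3], total = 3
Peak resource demand = 12

12


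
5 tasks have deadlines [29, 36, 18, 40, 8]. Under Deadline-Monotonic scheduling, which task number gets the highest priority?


Sort tasks by relative deadline (ascending):
  Task 5: deadline = 8
  Task 3: deadline = 18
  Task 1: deadline = 29
  Task 2: deadline = 36
  Task 4: deadline = 40
Priority order (highest first): [5, 3, 1, 2, 4]
Highest priority task = 5

5


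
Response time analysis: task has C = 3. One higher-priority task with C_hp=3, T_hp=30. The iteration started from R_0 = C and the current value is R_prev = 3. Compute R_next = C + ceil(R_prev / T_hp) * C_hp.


R_next = C + ceil(R_prev / T_hp) * C_hp
ceil(3 / 30) = ceil(0.1) = 1
Interference = 1 * 3 = 3
R_next = 3 + 3 = 6

6


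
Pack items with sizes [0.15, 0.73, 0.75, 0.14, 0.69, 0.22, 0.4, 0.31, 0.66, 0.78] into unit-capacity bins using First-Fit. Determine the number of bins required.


Place items sequentially using First-Fit:
  Item 0.15 -> new Bin 1
  Item 0.73 -> Bin 1 (now 0.88)
  Item 0.75 -> new Bin 2
  Item 0.14 -> Bin 2 (now 0.89)
  Item 0.69 -> new Bin 3
  Item 0.22 -> Bin 3 (now 0.91)
  Item 0.4 -> new Bin 4
  Item 0.31 -> Bin 4 (now 0.71)
  Item 0.66 -> new Bin 5
  Item 0.78 -> new Bin 6
Total bins used = 6

6


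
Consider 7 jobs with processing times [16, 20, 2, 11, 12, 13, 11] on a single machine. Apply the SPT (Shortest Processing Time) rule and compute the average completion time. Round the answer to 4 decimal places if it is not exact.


Sort jobs by processing time (SPT order): [2, 11, 11, 12, 13, 16, 20]
Compute completion times sequentially:
  Job 1: processing = 2, completes at 2
  Job 2: processing = 11, completes at 13
  Job 3: processing = 11, completes at 24
  Job 4: processing = 12, completes at 36
  Job 5: processing = 13, completes at 49
  Job 6: processing = 16, completes at 65
  Job 7: processing = 20, completes at 85
Sum of completion times = 274
Average completion time = 274/7 = 39.1429

39.1429


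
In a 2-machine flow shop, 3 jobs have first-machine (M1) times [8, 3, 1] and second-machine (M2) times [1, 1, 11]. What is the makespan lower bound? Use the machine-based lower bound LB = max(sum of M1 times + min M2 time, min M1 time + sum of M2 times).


LB1 = sum(M1 times) + min(M2 times) = 12 + 1 = 13
LB2 = min(M1 times) + sum(M2 times) = 1 + 13 = 14
Lower bound = max(LB1, LB2) = max(13, 14) = 14

14


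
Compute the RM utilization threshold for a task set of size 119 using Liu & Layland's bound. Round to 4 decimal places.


Compute 2^(1/119) = 1.0058417632
Subtract 1: 1.0058417632 - 1 = 0.0058417632
Multiply by n: 119 * 0.0058417632 = 0.6951698208
Round to 4 dp: 0.6952

0.6952


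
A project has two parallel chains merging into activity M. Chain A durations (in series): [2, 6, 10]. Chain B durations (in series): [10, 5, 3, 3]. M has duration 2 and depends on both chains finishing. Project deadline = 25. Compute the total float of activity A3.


Forward pass: ES(A3) = sum of predecessors on chain A = 8
EF = ES + duration = 8 + 10 = 18
Backward pass: LF(M) = deadline = 25; LS(M) = 25 - 2 = 23
LF(A3) = LS(M) - sum(successors on chain A) = 23 - 0 = 23
LS = LF - duration = 23 - 10 = 13
Total float = LS - ES = 13 - 8 = 5

5


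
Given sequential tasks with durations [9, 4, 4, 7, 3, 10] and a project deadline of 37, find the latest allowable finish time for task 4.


LF(activity 4) = deadline - sum of successor durations
Successors: activities 5 through 6 with durations [3, 10]
Sum of successor durations = 13
LF = 37 - 13 = 24

24


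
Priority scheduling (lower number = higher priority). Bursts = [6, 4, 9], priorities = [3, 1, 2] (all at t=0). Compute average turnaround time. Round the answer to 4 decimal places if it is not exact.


Sort by priority (ascending = highest first):
Order: [(1, 4), (2, 9), (3, 6)]
Completion times:
  Priority 1, burst=4, C=4
  Priority 2, burst=9, C=13
  Priority 3, burst=6, C=19
Average turnaround = 36/3 = 12.0

12.0


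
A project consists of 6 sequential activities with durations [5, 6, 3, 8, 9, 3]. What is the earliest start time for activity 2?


Activity 2 starts after activities 1 through 1 complete.
Predecessor durations: [5]
ES = 5 = 5

5


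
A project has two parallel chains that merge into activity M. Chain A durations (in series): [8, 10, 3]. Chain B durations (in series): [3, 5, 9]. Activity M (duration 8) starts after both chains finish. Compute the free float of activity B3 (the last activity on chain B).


ES(B3) = sum of predecessors on chain B = 8
EF(B3) = ES + duration = 8 + 9 = 17
Successor of B3 is M. ES(M) = max(sum(A), sum(B)) = max(21, 17) = 21
Free float = ES(successor) - EF(current) = 21 - 17 = 4

4


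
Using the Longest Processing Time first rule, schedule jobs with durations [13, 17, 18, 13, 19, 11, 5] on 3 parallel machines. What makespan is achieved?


Sort jobs in decreasing order (LPT): [19, 18, 17, 13, 13, 11, 5]
Assign each job to the least loaded machine:
  Machine 1: jobs [19, 11, 5], load = 35
  Machine 2: jobs [18, 13], load = 31
  Machine 3: jobs [17, 13], load = 30
Makespan = max load = 35

35


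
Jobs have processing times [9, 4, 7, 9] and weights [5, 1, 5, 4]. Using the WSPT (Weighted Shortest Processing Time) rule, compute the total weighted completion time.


Compute p/w ratios and sort ascending (WSPT): [(7, 5), (9, 5), (9, 4), (4, 1)]
Compute weighted completion times:
  Job (p=7,w=5): C=7, w*C=5*7=35
  Job (p=9,w=5): C=16, w*C=5*16=80
  Job (p=9,w=4): C=25, w*C=4*25=100
  Job (p=4,w=1): C=29, w*C=1*29=29
Total weighted completion time = 244

244


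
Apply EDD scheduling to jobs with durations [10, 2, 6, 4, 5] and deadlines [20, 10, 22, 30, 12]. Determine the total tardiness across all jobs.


Sort by due date (EDD order): [(2, 10), (5, 12), (10, 20), (6, 22), (4, 30)]
Compute completion times and tardiness:
  Job 1: p=2, d=10, C=2, tardiness=max(0,2-10)=0
  Job 2: p=5, d=12, C=7, tardiness=max(0,7-12)=0
  Job 3: p=10, d=20, C=17, tardiness=max(0,17-20)=0
  Job 4: p=6, d=22, C=23, tardiness=max(0,23-22)=1
  Job 5: p=4, d=30, C=27, tardiness=max(0,27-30)=0
Total tardiness = 1

1


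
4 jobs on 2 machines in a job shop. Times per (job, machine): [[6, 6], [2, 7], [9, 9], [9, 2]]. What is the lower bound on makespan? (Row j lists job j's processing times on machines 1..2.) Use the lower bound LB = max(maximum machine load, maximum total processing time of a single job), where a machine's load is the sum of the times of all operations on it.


Machine loads:
  Machine 1: 6 + 2 + 9 + 9 = 26
  Machine 2: 6 + 7 + 9 + 2 = 24
Max machine load = 26
Job totals:
  Job 1: 12
  Job 2: 9
  Job 3: 18
  Job 4: 11
Max job total = 18
Lower bound = max(26, 18) = 26

26


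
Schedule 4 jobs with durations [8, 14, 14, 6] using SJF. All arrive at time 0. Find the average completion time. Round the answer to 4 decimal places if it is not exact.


SJF order (ascending): [6, 8, 14, 14]
Completion times:
  Job 1: burst=6, C=6
  Job 2: burst=8, C=14
  Job 3: burst=14, C=28
  Job 4: burst=14, C=42
Average completion = 90/4 = 22.5

22.5


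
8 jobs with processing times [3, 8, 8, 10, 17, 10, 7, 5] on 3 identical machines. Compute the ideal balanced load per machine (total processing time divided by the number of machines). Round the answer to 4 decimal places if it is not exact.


Total processing time = 3 + 8 + 8 + 10 + 17 + 10 + 7 + 5 = 68
Number of machines = 3
Ideal balanced load = 68 / 3 = 22.6667

22.6667


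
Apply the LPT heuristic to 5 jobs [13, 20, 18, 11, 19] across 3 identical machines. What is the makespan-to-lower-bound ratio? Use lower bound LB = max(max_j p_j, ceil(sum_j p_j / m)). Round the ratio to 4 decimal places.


LPT order: [20, 19, 18, 13, 11]
Machine loads after assignment: [20, 30, 31]
LPT makespan = 31
Lower bound = max(max_job, ceil(total/3)) = max(20, 27) = 27
Ratio = 31 / 27 = 1.1481

1.1481


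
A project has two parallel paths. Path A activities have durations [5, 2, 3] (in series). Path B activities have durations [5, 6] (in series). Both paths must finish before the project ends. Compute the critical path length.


Path A total = 5 + 2 + 3 = 10
Path B total = 5 + 6 = 11
Critical path = longest path = max(10, 11) = 11

11


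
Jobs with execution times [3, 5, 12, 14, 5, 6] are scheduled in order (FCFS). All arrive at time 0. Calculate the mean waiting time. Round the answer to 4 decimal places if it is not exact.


FCFS order (as given): [3, 5, 12, 14, 5, 6]
Waiting times:
  Job 1: wait = 0
  Job 2: wait = 3
  Job 3: wait = 8
  Job 4: wait = 20
  Job 5: wait = 34
  Job 6: wait = 39
Sum of waiting times = 104
Average waiting time = 104/6 = 17.3333

17.3333


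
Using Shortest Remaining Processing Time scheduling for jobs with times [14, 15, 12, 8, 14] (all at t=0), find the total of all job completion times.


Since all jobs arrive at t=0, SRPT equals SPT ordering.
SPT order: [8, 12, 14, 14, 15]
Completion times:
  Job 1: p=8, C=8
  Job 2: p=12, C=20
  Job 3: p=14, C=34
  Job 4: p=14, C=48
  Job 5: p=15, C=63
Total completion time = 8 + 20 + 34 + 48 + 63 = 173

173


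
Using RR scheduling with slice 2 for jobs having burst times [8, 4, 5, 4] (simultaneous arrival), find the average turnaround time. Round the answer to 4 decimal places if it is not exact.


Time quantum = 2
Execution trace:
  J1 runs 2 units, time = 2
  J2 runs 2 units, time = 4
  J3 runs 2 units, time = 6
  J4 runs 2 units, time = 8
  J1 runs 2 units, time = 10
  J2 runs 2 units, time = 12
  J3 runs 2 units, time = 14
  J4 runs 2 units, time = 16
  J1 runs 2 units, time = 18
  J3 runs 1 units, time = 19
  J1 runs 2 units, time = 21
Finish times: [21, 12, 19, 16]
Average turnaround = 68/4 = 17.0

17.0


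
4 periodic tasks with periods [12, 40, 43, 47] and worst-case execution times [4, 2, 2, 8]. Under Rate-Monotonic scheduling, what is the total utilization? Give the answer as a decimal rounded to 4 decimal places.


Compute individual utilizations (exact fractions):
  Task 1: C/T = 4/12 = 1/3 (approx. 0.3333)
  Task 2: C/T = 2/40 = 1/20 (approx. 0.05)
  Task 3: C/T = 2/43 (approx. 0.0465)
  Task 4: C/T = 8/47 (approx. 0.1702)
Total utilization U = 1/3 + 1/20 + 2/43 + 8/47 = 72763/121260
Rounded to 4 decimal places: U = 0.6001
RM (Liu & Layland) bound for 4 tasks = 0.756828; compare with U = 72763/121260 (approx. 0.600058)
U <= bound, so schedulable by RM sufficient condition.

0.6001


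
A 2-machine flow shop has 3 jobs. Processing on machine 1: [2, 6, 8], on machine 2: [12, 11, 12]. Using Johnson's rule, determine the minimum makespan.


Apply Johnson's rule:
  Group 1 (a <= b): [(1, 2, 12), (2, 6, 11), (3, 8, 12)]
  Group 2 (a > b): []
Optimal job order: [1, 2, 3]
Schedule:
  Job 1: M1 done at 2, M2 done at 14
  Job 2: M1 done at 8, M2 done at 25
  Job 3: M1 done at 16, M2 done at 37
Makespan = 37

37


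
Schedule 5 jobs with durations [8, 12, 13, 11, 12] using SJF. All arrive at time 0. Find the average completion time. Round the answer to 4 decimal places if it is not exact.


SJF order (ascending): [8, 11, 12, 12, 13]
Completion times:
  Job 1: burst=8, C=8
  Job 2: burst=11, C=19
  Job 3: burst=12, C=31
  Job 4: burst=12, C=43
  Job 5: burst=13, C=56
Average completion = 157/5 = 31.4

31.4


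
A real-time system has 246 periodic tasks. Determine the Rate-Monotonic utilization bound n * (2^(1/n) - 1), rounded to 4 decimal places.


Compute 2^(1/246) = 1.0028216448
Subtract 1: 1.0028216448 - 1 = 0.0028216448
Multiply by n: 246 * 0.0028216448 = 0.6941246208
Round to 4 dp: 0.6941

0.6941


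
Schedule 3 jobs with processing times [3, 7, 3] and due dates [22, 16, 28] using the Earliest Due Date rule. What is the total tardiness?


Sort by due date (EDD order): [(7, 16), (3, 22), (3, 28)]
Compute completion times and tardiness:
  Job 1: p=7, d=16, C=7, tardiness=max(0,7-16)=0
  Job 2: p=3, d=22, C=10, tardiness=max(0,10-22)=0
  Job 3: p=3, d=28, C=13, tardiness=max(0,13-28)=0
Total tardiness = 0

0


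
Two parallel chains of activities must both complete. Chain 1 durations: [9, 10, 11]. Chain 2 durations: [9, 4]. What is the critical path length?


Path A total = 9 + 10 + 11 = 30
Path B total = 9 + 4 = 13
Critical path = longest path = max(30, 13) = 30

30


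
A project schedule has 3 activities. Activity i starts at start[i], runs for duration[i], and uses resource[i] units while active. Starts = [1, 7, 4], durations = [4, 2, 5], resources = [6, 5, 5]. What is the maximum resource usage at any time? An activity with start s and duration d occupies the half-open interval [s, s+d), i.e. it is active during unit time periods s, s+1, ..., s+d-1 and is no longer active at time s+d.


Each activity i is active on [start_i, start_i + duration_i).
Compute total resource usage per time slot:
  t=0: active resources = [], total = 0
  t=1: active resources = [6], total = 6
  t=2: active resources = [6], total = 6
  t=3: active resources = [6], total = 6
  t=4: active resources = [6, 5], total = 11
  t=5: active resources = [5], total = 5
  t=6: active resources = [5], total = 5
  t=7: active resources = [5, 5], total = 10
  t=8: active resources = [5, 5], total = 10
Peak resource demand = 11

11


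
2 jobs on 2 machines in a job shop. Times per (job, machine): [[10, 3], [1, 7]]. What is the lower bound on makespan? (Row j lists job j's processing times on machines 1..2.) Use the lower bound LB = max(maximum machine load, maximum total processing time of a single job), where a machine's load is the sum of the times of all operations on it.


Machine loads:
  Machine 1: 10 + 1 = 11
  Machine 2: 3 + 7 = 10
Max machine load = 11
Job totals:
  Job 1: 13
  Job 2: 8
Max job total = 13
Lower bound = max(11, 13) = 13

13


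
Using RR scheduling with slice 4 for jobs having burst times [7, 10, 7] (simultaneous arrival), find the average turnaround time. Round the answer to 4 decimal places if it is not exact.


Time quantum = 4
Execution trace:
  J1 runs 4 units, time = 4
  J2 runs 4 units, time = 8
  J3 runs 4 units, time = 12
  J1 runs 3 units, time = 15
  J2 runs 4 units, time = 19
  J3 runs 3 units, time = 22
  J2 runs 2 units, time = 24
Finish times: [15, 24, 22]
Average turnaround = 61/3 = 20.3333

20.3333


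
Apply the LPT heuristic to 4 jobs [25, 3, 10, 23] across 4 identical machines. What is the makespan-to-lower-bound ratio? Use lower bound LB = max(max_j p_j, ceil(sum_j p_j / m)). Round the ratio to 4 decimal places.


LPT order: [25, 23, 10, 3]
Machine loads after assignment: [25, 23, 10, 3]
LPT makespan = 25
Lower bound = max(max_job, ceil(total/4)) = max(25, 16) = 25
Ratio = 25 / 25 = 1.0

1.0


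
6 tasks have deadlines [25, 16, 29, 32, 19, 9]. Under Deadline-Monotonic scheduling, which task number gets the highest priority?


Sort tasks by relative deadline (ascending):
  Task 6: deadline = 9
  Task 2: deadline = 16
  Task 5: deadline = 19
  Task 1: deadline = 25
  Task 3: deadline = 29
  Task 4: deadline = 32
Priority order (highest first): [6, 2, 5, 1, 3, 4]
Highest priority task = 6

6


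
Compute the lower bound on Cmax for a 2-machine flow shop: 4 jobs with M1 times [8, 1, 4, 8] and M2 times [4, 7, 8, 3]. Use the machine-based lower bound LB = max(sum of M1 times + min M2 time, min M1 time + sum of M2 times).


LB1 = sum(M1 times) + min(M2 times) = 21 + 3 = 24
LB2 = min(M1 times) + sum(M2 times) = 1 + 22 = 23
Lower bound = max(LB1, LB2) = max(24, 23) = 24

24


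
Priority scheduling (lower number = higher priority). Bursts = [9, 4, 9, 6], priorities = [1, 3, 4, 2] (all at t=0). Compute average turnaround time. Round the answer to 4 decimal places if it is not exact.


Sort by priority (ascending = highest first):
Order: [(1, 9), (2, 6), (3, 4), (4, 9)]
Completion times:
  Priority 1, burst=9, C=9
  Priority 2, burst=6, C=15
  Priority 3, burst=4, C=19
  Priority 4, burst=9, C=28
Average turnaround = 71/4 = 17.75

17.75


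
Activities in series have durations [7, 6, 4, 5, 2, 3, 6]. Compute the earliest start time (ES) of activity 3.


Activity 3 starts after activities 1 through 2 complete.
Predecessor durations: [7, 6]
ES = 7 + 6 = 13

13


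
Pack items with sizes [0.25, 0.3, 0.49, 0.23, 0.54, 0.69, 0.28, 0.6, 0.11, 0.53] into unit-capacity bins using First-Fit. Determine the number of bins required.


Place items sequentially using First-Fit:
  Item 0.25 -> new Bin 1
  Item 0.3 -> Bin 1 (now 0.55)
  Item 0.49 -> new Bin 2
  Item 0.23 -> Bin 1 (now 0.78)
  Item 0.54 -> new Bin 3
  Item 0.69 -> new Bin 4
  Item 0.28 -> Bin 2 (now 0.77)
  Item 0.6 -> new Bin 5
  Item 0.11 -> Bin 1 (now 0.89)
  Item 0.53 -> new Bin 6
Total bins used = 6

6


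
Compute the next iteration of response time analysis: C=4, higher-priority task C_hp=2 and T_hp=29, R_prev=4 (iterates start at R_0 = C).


R_next = C + ceil(R_prev / T_hp) * C_hp
ceil(4 / 29) = ceil(0.1379) = 1
Interference = 1 * 2 = 2
R_next = 4 + 2 = 6

6


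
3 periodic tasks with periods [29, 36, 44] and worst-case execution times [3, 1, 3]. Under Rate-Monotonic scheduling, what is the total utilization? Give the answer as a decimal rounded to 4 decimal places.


Compute individual utilizations (exact fractions):
  Task 1: C/T = 3/29 (approx. 0.1034)
  Task 2: C/T = 1/36 (approx. 0.0278)
  Task 3: C/T = 3/44 (approx. 0.0682)
Total utilization U = 3/29 + 1/36 + 3/44 = 1145/5742
Rounded to 4 decimal places: U = 0.1994
RM (Liu & Layland) bound for 3 tasks = 0.779763; compare with U = 1145/5742 (approx. 0.199408)
U <= bound, so schedulable by RM sufficient condition.

0.1994


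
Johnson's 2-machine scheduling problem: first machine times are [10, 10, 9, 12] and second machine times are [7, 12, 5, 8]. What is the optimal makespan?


Apply Johnson's rule:
  Group 1 (a <= b): [(2, 10, 12)]
  Group 2 (a > b): [(4, 12, 8), (1, 10, 7), (3, 9, 5)]
Optimal job order: [2, 4, 1, 3]
Schedule:
  Job 2: M1 done at 10, M2 done at 22
  Job 4: M1 done at 22, M2 done at 30
  Job 1: M1 done at 32, M2 done at 39
  Job 3: M1 done at 41, M2 done at 46
Makespan = 46

46


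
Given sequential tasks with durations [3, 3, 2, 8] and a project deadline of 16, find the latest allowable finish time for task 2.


LF(activity 2) = deadline - sum of successor durations
Successors: activities 3 through 4 with durations [2, 8]
Sum of successor durations = 10
LF = 16 - 10 = 6

6


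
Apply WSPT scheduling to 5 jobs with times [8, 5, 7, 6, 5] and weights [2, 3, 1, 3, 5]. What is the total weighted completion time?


Compute p/w ratios and sort ascending (WSPT): [(5, 5), (5, 3), (6, 3), (8, 2), (7, 1)]
Compute weighted completion times:
  Job (p=5,w=5): C=5, w*C=5*5=25
  Job (p=5,w=3): C=10, w*C=3*10=30
  Job (p=6,w=3): C=16, w*C=3*16=48
  Job (p=8,w=2): C=24, w*C=2*24=48
  Job (p=7,w=1): C=31, w*C=1*31=31
Total weighted completion time = 182

182


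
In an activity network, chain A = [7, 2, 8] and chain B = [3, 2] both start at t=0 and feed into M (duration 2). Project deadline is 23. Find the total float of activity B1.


Forward pass: ES(B1) = sum of predecessors on chain B = 0
EF = ES + duration = 0 + 3 = 3
Backward pass: LF(M) = deadline = 23; LS(M) = 23 - 2 = 21
LF(B1) = LS(M) - sum(successors on chain B) = 21 - 2 = 19
LS = LF - duration = 19 - 3 = 16
Total float = LS - ES = 16 - 0 = 16

16


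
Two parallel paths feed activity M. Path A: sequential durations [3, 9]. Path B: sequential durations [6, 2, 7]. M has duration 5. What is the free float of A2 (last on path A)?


ES(A2) = sum of predecessors on chain A = 3
EF(A2) = ES + duration = 3 + 9 = 12
Successor of A2 is M. ES(M) = max(sum(A), sum(B)) = max(12, 15) = 15
Free float = ES(successor) - EF(current) = 15 - 12 = 3

3


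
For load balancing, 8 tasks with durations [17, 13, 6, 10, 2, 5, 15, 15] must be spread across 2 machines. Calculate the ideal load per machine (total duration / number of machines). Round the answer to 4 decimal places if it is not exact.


Total processing time = 17 + 13 + 6 + 10 + 2 + 5 + 15 + 15 = 83
Number of machines = 2
Ideal balanced load = 83 / 2 = 41.5

41.5


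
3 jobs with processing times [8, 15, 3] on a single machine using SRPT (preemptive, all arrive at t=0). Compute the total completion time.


Since all jobs arrive at t=0, SRPT equals SPT ordering.
SPT order: [3, 8, 15]
Completion times:
  Job 1: p=3, C=3
  Job 2: p=8, C=11
  Job 3: p=15, C=26
Total completion time = 3 + 11 + 26 = 40

40


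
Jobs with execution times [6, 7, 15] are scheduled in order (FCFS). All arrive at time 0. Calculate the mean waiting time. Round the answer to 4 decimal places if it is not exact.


FCFS order (as given): [6, 7, 15]
Waiting times:
  Job 1: wait = 0
  Job 2: wait = 6
  Job 3: wait = 13
Sum of waiting times = 19
Average waiting time = 19/3 = 6.3333

6.3333


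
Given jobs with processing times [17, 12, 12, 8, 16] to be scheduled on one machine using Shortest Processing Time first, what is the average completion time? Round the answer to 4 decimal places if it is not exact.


Sort jobs by processing time (SPT order): [8, 12, 12, 16, 17]
Compute completion times sequentially:
  Job 1: processing = 8, completes at 8
  Job 2: processing = 12, completes at 20
  Job 3: processing = 12, completes at 32
  Job 4: processing = 16, completes at 48
  Job 5: processing = 17, completes at 65
Sum of completion times = 173
Average completion time = 173/5 = 34.6

34.6


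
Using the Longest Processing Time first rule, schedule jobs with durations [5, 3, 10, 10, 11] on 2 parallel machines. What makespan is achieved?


Sort jobs in decreasing order (LPT): [11, 10, 10, 5, 3]
Assign each job to the least loaded machine:
  Machine 1: jobs [11, 5, 3], load = 19
  Machine 2: jobs [10, 10], load = 20
Makespan = max load = 20

20


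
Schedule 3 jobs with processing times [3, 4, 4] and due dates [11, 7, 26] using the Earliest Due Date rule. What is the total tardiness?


Sort by due date (EDD order): [(4, 7), (3, 11), (4, 26)]
Compute completion times and tardiness:
  Job 1: p=4, d=7, C=4, tardiness=max(0,4-7)=0
  Job 2: p=3, d=11, C=7, tardiness=max(0,7-11)=0
  Job 3: p=4, d=26, C=11, tardiness=max(0,11-26)=0
Total tardiness = 0

0


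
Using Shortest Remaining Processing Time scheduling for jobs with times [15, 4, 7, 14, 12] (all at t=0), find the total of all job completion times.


Since all jobs arrive at t=0, SRPT equals SPT ordering.
SPT order: [4, 7, 12, 14, 15]
Completion times:
  Job 1: p=4, C=4
  Job 2: p=7, C=11
  Job 3: p=12, C=23
  Job 4: p=14, C=37
  Job 5: p=15, C=52
Total completion time = 4 + 11 + 23 + 37 + 52 = 127

127


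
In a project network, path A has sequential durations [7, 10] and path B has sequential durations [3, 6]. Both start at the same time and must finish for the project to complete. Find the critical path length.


Path A total = 7 + 10 = 17
Path B total = 3 + 6 = 9
Critical path = longest path = max(17, 9) = 17

17


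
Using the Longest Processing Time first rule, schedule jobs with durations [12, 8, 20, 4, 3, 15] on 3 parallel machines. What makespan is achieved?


Sort jobs in decreasing order (LPT): [20, 15, 12, 8, 4, 3]
Assign each job to the least loaded machine:
  Machine 1: jobs [20], load = 20
  Machine 2: jobs [15, 4, 3], load = 22
  Machine 3: jobs [12, 8], load = 20
Makespan = max load = 22

22


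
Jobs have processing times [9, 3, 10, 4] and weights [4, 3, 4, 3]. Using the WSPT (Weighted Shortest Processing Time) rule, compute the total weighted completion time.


Compute p/w ratios and sort ascending (WSPT): [(3, 3), (4, 3), (9, 4), (10, 4)]
Compute weighted completion times:
  Job (p=3,w=3): C=3, w*C=3*3=9
  Job (p=4,w=3): C=7, w*C=3*7=21
  Job (p=9,w=4): C=16, w*C=4*16=64
  Job (p=10,w=4): C=26, w*C=4*26=104
Total weighted completion time = 198

198


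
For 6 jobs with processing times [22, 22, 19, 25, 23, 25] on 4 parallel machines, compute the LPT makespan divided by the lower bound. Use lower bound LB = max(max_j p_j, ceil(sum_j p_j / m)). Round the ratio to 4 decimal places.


LPT order: [25, 25, 23, 22, 22, 19]
Machine loads after assignment: [25, 25, 42, 44]
LPT makespan = 44
Lower bound = max(max_job, ceil(total/4)) = max(25, 34) = 34
Ratio = 44 / 34 = 1.2941

1.2941
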